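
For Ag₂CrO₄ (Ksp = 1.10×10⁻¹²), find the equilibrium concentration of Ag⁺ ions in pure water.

Ag₂CrO₄(s) ⇌ 2 Ag⁺(aq) + CrO₄²⁻(aq)
If s mol/L of Ag₂CrO₄ dissolves, [Ag⁺] = 2s and [CrO₄²⁻] = s.
Ksp = [Ag⁺]^2[CrO₄²⁻] = (2s)^2 · s = 4s^3 = 1.10×10⁻¹²
s = 6.50×10⁻⁵ mol L⁻¹
[Ag⁺] = 2s = 1.30×10⁻⁴ mol L⁻¹

1.30×10⁻⁴ M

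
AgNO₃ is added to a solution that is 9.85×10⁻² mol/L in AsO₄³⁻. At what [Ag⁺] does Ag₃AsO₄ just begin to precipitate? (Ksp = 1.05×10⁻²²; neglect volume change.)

A salt starts to precipitate once the ion product Q reaches its Ksp.
Ag₃AsO₄(s) ⇌ 3 Ag⁺(aq) + AsO₄³⁻(aq)
Ksp = [Ag⁺]^3[AsO₄³⁻] = [Ag⁺]^3(9.85×10⁻²)
[Ag⁺]^3 = 1.05×10⁻²² / (9.85×10⁻²) = 1.07×10⁻²¹
[Ag⁺] = 1.02×10⁻⁷ mol/L

1.02×10⁻⁷ M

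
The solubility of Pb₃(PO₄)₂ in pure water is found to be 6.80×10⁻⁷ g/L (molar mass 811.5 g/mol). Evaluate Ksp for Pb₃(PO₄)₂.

Ksp = 4.46×10⁻⁴⁴

Convert to molarity: s = 6.80×10⁻⁷ / 811.5 = 8.3795×10⁻¹⁰ mol/L
Pb₃(PO₄)₂(s) ⇌ 3 Pb²⁺(aq) + 2 PO₄³⁻(aq)
With molar solubility s: [Pb²⁺] = 3s, [PO₄³⁻] = 2s.
Ksp = [Pb²⁺]^3[PO₄³⁻]^2 = (3s)^3 · (2s)^2 = 108s^5
Ksp = 108 × (8.3795×10⁻¹⁰)^5 = 4.46×10⁻⁴⁴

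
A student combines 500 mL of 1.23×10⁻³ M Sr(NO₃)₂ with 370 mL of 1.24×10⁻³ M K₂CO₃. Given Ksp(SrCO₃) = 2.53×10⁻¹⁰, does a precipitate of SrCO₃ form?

Total volume after mixing = 500 + 370 = 870 mL.
[Sr²⁺] = (1.23×10⁻³)(500)/870 = 7.07×10⁻⁴ M
[CO₃²⁻] = (1.24×10⁻³)(370)/870 = 5.27×10⁻⁴ M
Q = [Sr²⁺][CO₃²⁻] = 3.73×10⁻⁷
Because Q > Ksp (3.73×10⁻⁷ vs 2.53×10⁻¹⁰), a precipitate of SrCO₃ forms.

Yes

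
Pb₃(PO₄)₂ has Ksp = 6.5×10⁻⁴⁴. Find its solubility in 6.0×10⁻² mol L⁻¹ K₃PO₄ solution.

Pb₃(PO₄)₂(s) ⇌ 3 Pb²⁺(aq) + 2 PO₄³⁻(aq)
The solution already contains PO₄³⁻ at 6.0×10⁻² mol L⁻¹. Let s be the molar solubility of Pb₃(PO₄)₂.
[PO₄³⁻] ≈ 6.0×10⁻² mol L⁻¹ (common ion dominates); [Pb²⁺] = 3s.
Ksp = [Pb²⁺]^3[PO₄³⁻]^2 = (3s)^3(6.0×10⁻²)^2
(3s)^3 = 6.5×10⁻⁴⁴ / (6.0×10⁻²)^2 = 1.8×10⁻⁴¹
s = 8.7×10⁻¹⁵ mol L⁻¹

8.7×10⁻¹⁵ M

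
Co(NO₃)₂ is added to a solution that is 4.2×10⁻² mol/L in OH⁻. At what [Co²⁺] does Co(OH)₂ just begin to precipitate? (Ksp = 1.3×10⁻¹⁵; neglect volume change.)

7.4×10⁻¹³ M

Each salt precipitates once Q = Ksp for that salt.
Co(OH)₂(s) ⇌ Co²⁺(aq) + 2 OH⁻(aq)
Ksp = [Co²⁺][OH⁻]^2 = [Co²⁺](4.2×10⁻²)^2
[Co²⁺] = 1.3×10⁻¹⁵ / (4.2×10⁻²)^2 = 7.4×10⁻¹³
[Co²⁺] = 7.4×10⁻¹³ mol/L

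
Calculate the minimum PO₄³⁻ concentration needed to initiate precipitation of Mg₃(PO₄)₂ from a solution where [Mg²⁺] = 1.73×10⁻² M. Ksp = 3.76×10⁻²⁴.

A salt starts to precipitate once the ion product Q reaches its Ksp.
Mg₃(PO₄)₂(s) ⇌ 3 Mg²⁺(aq) + 2 PO₄³⁻(aq)
Ksp = [Mg²⁺]^3[PO₄³⁻]^2 = [PO₄³⁻]^2(1.73×10⁻²)^3
[PO₄³⁻]^2 = 3.76×10⁻²⁴ / (1.73×10⁻²)^3 = 7.26×10⁻¹⁹
[PO₄³⁻] = 8.52×10⁻¹⁰ M

8.52×10⁻¹⁰ M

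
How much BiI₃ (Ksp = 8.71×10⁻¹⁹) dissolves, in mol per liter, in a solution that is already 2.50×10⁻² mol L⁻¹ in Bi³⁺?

1.09×10⁻⁶ M

BiI₃(s) ⇌ Bi³⁺(aq) + 3 I⁻(aq)
Let s be the solubility of BiI₃ here. The common ion gives [Bi³⁺] ≈ 2.50×10⁻² mol L⁻¹, and [I⁻] = 3s.
Ksp = [Bi³⁺][I⁻]^3 = (2.50×10⁻²)(3s)^3
(3s)^3 = 8.71×10⁻¹⁹ / (2.50×10⁻²) = 3.48×10⁻¹⁷
s = 1.09×10⁻⁶ mol L⁻¹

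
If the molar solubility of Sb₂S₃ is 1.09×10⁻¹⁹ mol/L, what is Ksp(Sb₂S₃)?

Ksp = 1.66×10⁻⁹³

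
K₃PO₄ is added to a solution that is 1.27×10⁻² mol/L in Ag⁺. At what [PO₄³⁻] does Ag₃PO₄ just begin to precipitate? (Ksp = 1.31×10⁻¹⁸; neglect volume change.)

6.40×10⁻¹³ M

A salt starts to precipitate once the ion product Q reaches its Ksp.
Ag₃PO₄(s) ⇌ 3 Ag⁺(aq) + PO₄³⁻(aq)
Ksp = [Ag⁺]^3[PO₄³⁻] = [PO₄³⁻](1.27×10⁻²)^3
[PO₄³⁻] = 1.31×10⁻¹⁸ / (1.27×10⁻²)^3 = 6.40×10⁻¹³
[PO₄³⁻] = 6.40×10⁻¹³ mol/L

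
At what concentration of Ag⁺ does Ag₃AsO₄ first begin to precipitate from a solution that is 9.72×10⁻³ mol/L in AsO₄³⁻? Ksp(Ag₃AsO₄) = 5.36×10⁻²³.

Each salt precipitates once Q = Ksp for that salt.
Ag₃AsO₄(s) ⇌ 3 Ag⁺(aq) + AsO₄³⁻(aq)
Ksp = [Ag⁺]^3[AsO₄³⁻] = [Ag⁺]^3(9.72×10⁻³)
[Ag⁺]^3 = 5.36×10⁻²³ / (9.72×10⁻³) = 5.51×10⁻²¹
[Ag⁺] = 1.77×10⁻⁷ mol/L

1.77×10⁻⁷ M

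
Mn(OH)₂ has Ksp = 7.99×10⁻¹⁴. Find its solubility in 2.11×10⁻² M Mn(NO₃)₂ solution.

9.73×10⁻⁷ M

Mn(OH)₂(s) ⇌ Mn²⁺(aq) + 2 OH⁻(aq)
The solution already contains Mn²⁺ at 2.11×10⁻² M. Let s be the molar solubility of Mn(OH)₂.
[Mn²⁺] ≈ 2.11×10⁻² M (common ion dominates); [OH⁻] = 2s.
Ksp = [Mn²⁺][OH⁻]^2 = (2.11×10⁻²)(2s)^2
(2s)^2 = 7.99×10⁻¹⁴ / (2.11×10⁻²) = 3.79×10⁻¹²
s = 9.73×10⁻⁷ M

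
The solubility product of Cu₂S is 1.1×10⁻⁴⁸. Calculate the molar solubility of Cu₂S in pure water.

6.5×10⁻¹⁷ M

Cu₂S(s) ⇌ 2 Cu⁺(aq) + S²⁻(aq)
Call the molar solubility s, so that [Cu⁺] = 2s and [S²⁻] = s.
Ksp = [Cu⁺]^2[S²⁻] = (2s)^2 · s = 4s^3
4s^3 = 1.1×10⁻⁴⁸  ⇒  s^3 = 2.8×10⁻⁴⁹
Taking the 3rd root, s = 6.5×10⁻¹⁷ mol L⁻¹.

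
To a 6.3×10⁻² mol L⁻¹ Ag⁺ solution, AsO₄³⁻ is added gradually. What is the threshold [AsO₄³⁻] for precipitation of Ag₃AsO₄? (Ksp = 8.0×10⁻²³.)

A salt starts to precipitate once the ion product Q reaches its Ksp.
Ag₃AsO₄(s) ⇌ 3 Ag⁺(aq) + AsO₄³⁻(aq)
Ksp = [Ag⁺]^3[AsO₄³⁻] = [AsO₄³⁻](6.3×10⁻²)^3
[AsO₄³⁻] = 8.0×10⁻²³ / (6.3×10⁻²)^3 = 3.2×10⁻¹⁹
[AsO₄³⁻] = 3.2×10⁻¹⁹ mol L⁻¹

3.2×10⁻¹⁹ M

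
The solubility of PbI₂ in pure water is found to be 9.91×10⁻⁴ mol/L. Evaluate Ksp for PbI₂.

PbI₂(s) ⇌ Pb²⁺(aq) + 2 I⁻(aq)
Let s be the molar solubility. Then [Pb²⁺] = s and [I⁻] = 2s.
Ksp = [Pb²⁺][I⁻]^2 = s · (2s)^2 = 4s^3
Ksp = 4 × (9.91×10⁻⁴)^3 = 3.89×10⁻⁹

Ksp = 3.89×10⁻⁹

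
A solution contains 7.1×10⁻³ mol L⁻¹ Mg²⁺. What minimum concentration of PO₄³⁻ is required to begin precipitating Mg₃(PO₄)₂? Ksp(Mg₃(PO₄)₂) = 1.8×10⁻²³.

7.1×10⁻⁹ M

Precipitation begins when Q = Ksp.
Mg₃(PO₄)₂(s) ⇌ 3 Mg²⁺(aq) + 2 PO₄³⁻(aq)
Ksp = [Mg²⁺]^3[PO₄³⁻]^2 = [PO₄³⁻]^2(7.1×10⁻³)^3
[PO₄³⁻]^2 = 1.8×10⁻²³ / (7.1×10⁻³)^3 = 5.0×10⁻¹⁷
[PO₄³⁻] = 7.1×10⁻⁹ mol L⁻¹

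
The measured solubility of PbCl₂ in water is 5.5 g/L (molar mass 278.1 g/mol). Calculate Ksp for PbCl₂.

s = (5.5 g L⁻¹)/(278.1 g mol⁻¹) = 1.978×10⁻² M
PbCl₂(s) ⇌ Pb²⁺(aq) + 2 Cl⁻(aq)
If s mol/L of PbCl₂ dissolves, [Pb²⁺] = s and [Cl⁻] = 2s.
Ksp = [Pb²⁺][Cl⁻]^2 = s · (2s)^2 = 4s^3
Ksp = 4 × (1.978×10⁻²)^3 = 3.1×10⁻⁵

Ksp = 3.1×10⁻⁵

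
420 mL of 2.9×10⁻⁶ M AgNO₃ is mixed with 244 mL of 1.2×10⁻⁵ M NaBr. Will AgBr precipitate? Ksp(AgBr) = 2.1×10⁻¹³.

Total volume after mixing = 420 + 244 = 664 mL.
[Ag⁺] = (2.9×10⁻⁶)(420)/664 = 1.8×10⁻⁶ M
[Br⁻] = (1.2×10⁻⁵)(244)/664 = 4.4×10⁻⁶ M
Q = [Ag⁺][Br⁻] = 8.1×10⁻¹²
Because Q > Ksp (8.1×10⁻¹² vs 2.1×10⁻¹³), a precipitate of AgBr forms.

Yes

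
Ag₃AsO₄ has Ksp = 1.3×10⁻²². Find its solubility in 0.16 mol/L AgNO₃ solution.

3.2×10⁻²⁰ M

Ag₃AsO₄(s) ⇌ 3 Ag⁺(aq) + AsO₄³⁻(aq)
Let s be the solubility of Ag₃AsO₄ here. The common ion gives [Ag⁺] ≈ 0.16 mol/L, and [AsO₄³⁻] = s.
Ksp = [Ag⁺]^3[AsO₄³⁻] = (0.16)^3s
s = 1.3×10⁻²² / (0.16)^3 = 3.2×10⁻²⁰
s = 3.2×10⁻²⁰ mol/L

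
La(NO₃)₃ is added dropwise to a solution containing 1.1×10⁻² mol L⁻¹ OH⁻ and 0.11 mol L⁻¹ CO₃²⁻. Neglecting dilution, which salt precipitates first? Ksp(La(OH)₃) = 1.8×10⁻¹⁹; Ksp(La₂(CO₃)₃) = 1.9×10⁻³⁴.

La₂(CO₃)₃

Precipitation of each salt begins when its ion product equals Ksp.
For La(OH)₃: [La³⁺] = (Ksp/[OH⁻]^3) = 1.4×10⁻¹³ mol L⁻¹
For La₂(CO₃)₃: [La³⁺] = (Ksp/[CO₃²⁻]^3)^(1/2) = 3.8×10⁻¹⁶ mol L⁻¹
The smaller threshold [La³⁺] is reached first, so La₂(CO₃)₃ precipitates first.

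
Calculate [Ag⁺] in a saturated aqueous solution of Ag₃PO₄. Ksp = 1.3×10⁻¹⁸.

Ag₃PO₄(s) ⇌ 3 Ag⁺(aq) + PO₄³⁻(aq)
With molar solubility s: [Ag⁺] = 3s, [PO₄³⁻] = s.
Ksp = [Ag⁺]^3[PO₄³⁻] = (3s)^3 · s = 27s^4 = 1.3×10⁻¹⁸
s = 1.5×10⁻⁵ M
[Ag⁺] = 3s = 4.4×10⁻⁵ M

4.4×10⁻⁵ M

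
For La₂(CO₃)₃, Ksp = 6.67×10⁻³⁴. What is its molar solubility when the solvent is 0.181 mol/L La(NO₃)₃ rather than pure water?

La₂(CO₃)₃(s) ⇌ 2 La³⁺(aq) + 3 CO₃²⁻(aq)
Let s be the solubility of La₂(CO₃)₃ here. The common ion gives [La³⁺] ≈ 0.181 mol/L, and [CO₃²⁻] = 3s.
Ksp = [La³⁺]^2[CO₃²⁻]^3 = (0.181)^2(3s)^3
(3s)^3 = 6.67×10⁻³⁴ / (0.181)^2 = 2.04×10⁻³²
s = 9.10×10⁻¹² mol/L

9.10×10⁻¹² M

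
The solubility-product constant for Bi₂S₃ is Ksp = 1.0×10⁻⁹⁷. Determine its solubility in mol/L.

Bi₂S₃(s) ⇌ 2 Bi³⁺(aq) + 3 S²⁻(aq)
Let s be the molar solubility. Then [Bi³⁺] = 2s and [S²⁻] = 3s.
Ksp = [Bi³⁺]^2[S²⁻]^3 = (2s)^2 · (3s)^3 = 108s^5
108s^5 = 1.0×10⁻⁹⁷  ⇒  s^5 = 9.3×10⁻¹⁰⁰
s = 1.6×10⁻²⁰ mol/L

1.6×10⁻²⁰ M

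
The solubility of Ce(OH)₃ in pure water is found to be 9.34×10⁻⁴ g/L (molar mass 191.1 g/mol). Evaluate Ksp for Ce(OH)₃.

Ksp = 1.54×10⁻²⁰

Convert to molarity: s = 9.34×10⁻⁴ / 191.1 = 4.8875×10⁻⁶ mol/L
Ce(OH)₃(s) ⇌ Ce³⁺(aq) + 3 OH⁻(aq)
Let s be the molar solubility. Then [Ce³⁺] = s and [OH⁻] = 3s.
Ksp = [Ce³⁺][OH⁻]^3 = s · (3s)^3 = 27s^4
Ksp = 27 × (4.8875×10⁻⁶)^4 = 1.54×10⁻²⁰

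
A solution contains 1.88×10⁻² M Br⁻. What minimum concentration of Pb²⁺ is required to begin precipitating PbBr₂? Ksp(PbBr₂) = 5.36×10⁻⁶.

1.52×10⁻² M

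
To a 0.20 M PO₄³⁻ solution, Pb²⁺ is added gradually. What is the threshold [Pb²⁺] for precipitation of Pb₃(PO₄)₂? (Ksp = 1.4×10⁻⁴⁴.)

7.0×10⁻¹⁵ M

The threshold for precipitation is Q = Ksp.
Pb₃(PO₄)₂(s) ⇌ 3 Pb²⁺(aq) + 2 PO₄³⁻(aq)
Ksp = [Pb²⁺]^3[PO₄³⁻]^2 = [Pb²⁺]^3(0.20)^2
[Pb²⁺]^3 = 1.4×10⁻⁴⁴ / (0.20)^2 = 3.5×10⁻⁴³
[Pb²⁺] = 7.0×10⁻¹⁵ M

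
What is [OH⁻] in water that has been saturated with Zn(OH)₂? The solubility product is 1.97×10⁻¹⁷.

Zn(OH)₂(s) ⇌ Zn²⁺(aq) + 2 OH⁻(aq)
For each mole of Zn(OH)₂ that dissolves per liter, [Zn²⁺] = s and [OH⁻] = 2s; let s denote this solubility.
Ksp = [Zn²⁺][OH⁻]^2 = s · (2s)^2 = 4s^3 = 1.97×10⁻¹⁷
s = 1.70×10⁻⁶ mol L⁻¹
[OH⁻] = 2s = 3.40×10⁻⁶ mol L⁻¹

3.40×10⁻⁶ M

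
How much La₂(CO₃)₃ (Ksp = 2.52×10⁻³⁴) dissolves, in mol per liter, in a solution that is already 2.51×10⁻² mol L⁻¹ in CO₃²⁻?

2.00×10⁻¹⁵ M

La₂(CO₃)₃(s) ⇌ 2 La³⁺(aq) + 3 CO₃²⁻(aq)
CO₃²⁻ is already present at 2.51×10⁻² mol L⁻¹. If s mol/L of La₂(CO₃)₃ dissolves, [La³⁺] = 2s while [CO₃²⁻] ≈ 2.51×10⁻² mol L⁻¹.
Ksp = [La³⁺]^2[CO₃²⁻]^3 = (2s)^2(2.51×10⁻²)^3
(2s)^2 = 2.52×10⁻³⁴ / (2.51×10⁻²)^3 = 1.59×10⁻²⁹
s = 2.00×10⁻¹⁵ mol L⁻¹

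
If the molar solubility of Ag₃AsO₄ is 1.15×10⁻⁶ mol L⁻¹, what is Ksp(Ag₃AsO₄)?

Ag₃AsO₄(s) ⇌ 3 Ag⁺(aq) + AsO₄³⁻(aq)
For each mole of Ag₃AsO₄ that dissolves per liter, [Ag⁺] = 3s and [AsO₄³⁻] = s; let s denote this solubility.
Ksp = [Ag⁺]^3[AsO₄³⁻] = (3s)^3 · s = 27s^4
Ksp = 27 × (1.15×10⁻⁶)^4 = 4.72×10⁻²³

Ksp = 4.72×10⁻²³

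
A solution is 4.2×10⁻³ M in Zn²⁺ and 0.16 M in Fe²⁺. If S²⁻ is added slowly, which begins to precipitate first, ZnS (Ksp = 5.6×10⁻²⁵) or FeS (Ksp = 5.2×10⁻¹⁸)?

The threshold for precipitation is Q = Ksp.
For ZnS: [S²⁻] = (Ksp/[Zn²⁺]) = 1.3×10⁻²² M
For FeS: [S²⁻] = (Ksp/[Fe²⁺]) = 3.3×10⁻¹⁷ M
ZnS requires the lower [S²⁻], so it precipitates first.

ZnS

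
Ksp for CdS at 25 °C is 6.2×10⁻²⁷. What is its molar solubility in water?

7.9×10⁻¹⁴ M

CdS(s) ⇌ Cd²⁺(aq) + S²⁻(aq)
Let s be the molar solubility. Then [Cd²⁺] = s and [S²⁻] = s.
Ksp = [Cd²⁺][S²⁻] = s · s = s^2
s^2 = 6.2×10⁻²⁷
Taking the 2nd root, s = 7.9×10⁻¹⁴ mol L⁻¹.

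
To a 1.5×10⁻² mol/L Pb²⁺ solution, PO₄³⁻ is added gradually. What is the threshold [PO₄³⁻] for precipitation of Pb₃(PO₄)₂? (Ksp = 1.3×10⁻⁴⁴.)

The threshold for precipitation is Q = Ksp.
Pb₃(PO₄)₂(s) ⇌ 3 Pb²⁺(aq) + 2 PO₄³⁻(aq)
Ksp = [Pb²⁺]^3[PO₄³⁻]^2 = [PO₄³⁻]^2(1.5×10⁻²)^3
[PO₄³⁻]^2 = 1.3×10⁻⁴⁴ / (1.5×10⁻²)^3 = 3.9×10⁻³⁹
[PO₄³⁻] = 6.2×10⁻²⁰ mol/L

6.2×10⁻²⁰ M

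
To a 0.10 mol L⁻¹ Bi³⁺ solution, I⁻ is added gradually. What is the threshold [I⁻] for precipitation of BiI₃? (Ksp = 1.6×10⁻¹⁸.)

2.5×10⁻⁶ M

The threshold for precipitation is Q = Ksp.
BiI₃(s) ⇌ Bi³⁺(aq) + 3 I⁻(aq)
Ksp = [Bi³⁺][I⁻]^3 = [I⁻]^3(0.10)
[I⁻]^3 = 1.6×10⁻¹⁸ / (0.10) = 1.6×10⁻¹⁷
[I⁻] = 2.5×10⁻⁶ mol L⁻¹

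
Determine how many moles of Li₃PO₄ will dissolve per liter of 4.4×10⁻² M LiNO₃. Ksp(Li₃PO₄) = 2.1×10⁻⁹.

Li₃PO₄(s) ⇌ 3 Li⁺(aq) + PO₄³⁻(aq)
With Li⁺ already at 4.4×10⁻² M and s small, take [Li⁺] ≈ 4.4×10⁻² M and [PO₄³⁻] = s.
Ksp = [Li⁺]^3[PO₄³⁻] = (4.4×10⁻²)^3s
s = 2.1×10⁻⁹ / (4.4×10⁻²)^3 = 2.5×10⁻⁵
s = 2.5×10⁻⁵ M

2.5×10⁻⁵ M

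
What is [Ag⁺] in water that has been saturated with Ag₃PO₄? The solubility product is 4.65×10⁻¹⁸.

6.11×10⁻⁵ M

Ag₃PO₄(s) ⇌ 3 Ag⁺(aq) + PO₄³⁻(aq)
For each mole of Ag₃PO₄ that dissolves per liter, [Ag⁺] = 3s and [PO₄³⁻] = s; let s denote this solubility.
Ksp = [Ag⁺]^3[PO₄³⁻] = (3s)^3 · s = 27s^4 = 4.65×10⁻¹⁸
s = 2.04×10⁻⁵ mol/L
[Ag⁺] = 3s = 6.11×10⁻⁵ mol/L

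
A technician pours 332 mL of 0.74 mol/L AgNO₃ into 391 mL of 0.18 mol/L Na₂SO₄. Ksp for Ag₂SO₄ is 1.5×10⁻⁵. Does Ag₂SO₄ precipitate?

Yes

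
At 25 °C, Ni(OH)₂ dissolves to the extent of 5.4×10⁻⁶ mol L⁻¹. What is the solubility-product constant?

Ni(OH)₂(s) ⇌ Ni²⁺(aq) + 2 OH⁻(aq)
With molar solubility s: [Ni²⁺] = s, [OH⁻] = 2s.
Ksp = [Ni²⁺][OH⁻]^2 = s · (2s)^2 = 4s^3
Ksp = 4 × (5.4×10⁻⁶)^3 = 6.3×10⁻¹⁶

Ksp = 6.3×10⁻¹⁶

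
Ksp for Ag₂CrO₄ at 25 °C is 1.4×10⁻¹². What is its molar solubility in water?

7.0×10⁻⁵ M

Ag₂CrO₄(s) ⇌ 2 Ag⁺(aq) + CrO₄²⁻(aq)
With molar solubility s: [Ag⁺] = 2s, [CrO₄²⁻] = s.
Ksp = [Ag⁺]^2[CrO₄²⁻] = (2s)^2 · s = 4s^3
4s^3 = 1.4×10⁻¹²  ⇒  s^3 = 3.5×10⁻¹³
s = 7.0×10⁻⁵ M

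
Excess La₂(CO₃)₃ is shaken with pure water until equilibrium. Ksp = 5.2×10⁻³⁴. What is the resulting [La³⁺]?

1.7×10⁻⁷ M

La₂(CO₃)₃(s) ⇌ 2 La³⁺(aq) + 3 CO₃²⁻(aq)
For each mole of La₂(CO₃)₃ that dissolves per liter, [La³⁺] = 2s and [CO₃²⁻] = 3s; let s denote this solubility.
Ksp = [La³⁺]^2[CO₃²⁻]^3 = (2s)^2 · (3s)^3 = 108s^5 = 5.2×10⁻³⁴
s = 8.6×10⁻⁸ mol/L
[La³⁺] = 2s = 1.7×10⁻⁷ mol/L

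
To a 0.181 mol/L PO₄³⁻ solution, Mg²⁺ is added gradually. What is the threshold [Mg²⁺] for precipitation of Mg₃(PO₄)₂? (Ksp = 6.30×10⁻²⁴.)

5.77×10⁻⁸ M

Precipitation begins when Q = Ksp.
Mg₃(PO₄)₂(s) ⇌ 3 Mg²⁺(aq) + 2 PO₄³⁻(aq)
Ksp = [Mg²⁺]^3[PO₄³⁻]^2 = [Mg²⁺]^3(0.181)^2
[Mg²⁺]^3 = 6.30×10⁻²⁴ / (0.181)^2 = 1.92×10⁻²²
[Mg²⁺] = 5.77×10⁻⁸ mol/L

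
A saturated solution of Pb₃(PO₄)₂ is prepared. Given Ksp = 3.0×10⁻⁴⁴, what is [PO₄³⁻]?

1.5×10⁻⁹ M

Pb₃(PO₄)₂(s) ⇌ 3 Pb²⁺(aq) + 2 PO₄³⁻(aq)
Call the molar solubility s, so that [Pb²⁺] = 3s and [PO₄³⁻] = 2s.
Ksp = [Pb²⁺]^3[PO₄³⁻]^2 = (3s)^3 · (2s)^2 = 108s^5 = 3.0×10⁻⁴⁴
s = 7.7×10⁻¹⁰ mol/L
[PO₄³⁻] = 2s = 1.5×10⁻⁹ mol/L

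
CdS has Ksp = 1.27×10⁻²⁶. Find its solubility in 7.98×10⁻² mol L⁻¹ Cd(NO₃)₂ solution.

1.59×10⁻²⁵ M

CdS(s) ⇌ Cd²⁺(aq) + S²⁻(aq)
Let s be the solubility of CdS here. The common ion gives [Cd²⁺] ≈ 7.98×10⁻² mol L⁻¹, and [S²⁻] = s.
Ksp = [Cd²⁺][S²⁻] = (7.98×10⁻²)s
s = 1.27×10⁻²⁶ / (7.98×10⁻²) = 1.59×10⁻²⁵
s = 1.59×10⁻²⁵ mol L⁻¹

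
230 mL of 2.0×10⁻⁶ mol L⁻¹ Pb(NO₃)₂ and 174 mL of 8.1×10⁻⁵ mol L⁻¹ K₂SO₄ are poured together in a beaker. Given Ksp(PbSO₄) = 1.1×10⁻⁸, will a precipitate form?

Total volume after mixing = 230 + 174 = 404 mL.
[Pb²⁺] = (2.0×10⁻⁶)(230)/404 = 1.1×10⁻⁶ mol L⁻¹
[SO₄²⁻] = (8.1×10⁻⁵)(174)/404 = 3.5×10⁻⁵ mol L⁻¹
Q = [Pb²⁺][SO₄²⁻] = 4.0×10⁻¹¹
Since Q (4.0×10⁻¹¹) is less than Ksp (1.1×10⁻⁸), no PbSO₄ precipitates.

No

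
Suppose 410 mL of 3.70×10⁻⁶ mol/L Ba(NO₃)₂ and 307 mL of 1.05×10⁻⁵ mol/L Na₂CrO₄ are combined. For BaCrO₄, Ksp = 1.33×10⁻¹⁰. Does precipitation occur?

No

Total volume after mixing = 410 + 307 = 717 mL.
[Ba²⁺] = (3.70×10⁻⁶)(410)/717 = 2.12×10⁻⁶ mol/L
[CrO₄²⁻] = (1.05×10⁻⁵)(307)/717 = 4.50×10⁻⁶ mol/L
Q = [Ba²⁺][CrO₄²⁻] = 9.51×10⁻¹²
Since Q (9.51×10⁻¹²) is less than Ksp (1.33×10⁻¹⁰), no BaCrO₄ precipitates.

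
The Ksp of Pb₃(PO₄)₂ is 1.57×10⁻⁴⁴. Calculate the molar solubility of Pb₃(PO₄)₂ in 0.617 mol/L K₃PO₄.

Pb₃(PO₄)₂(s) ⇌ 3 Pb²⁺(aq) + 2 PO₄³⁻(aq)
The solution already contains PO₄³⁻ at 0.617 mol/L. Let s be the molar solubility of Pb₃(PO₄)₂.
[PO₄³⁻] ≈ 0.617 mol/L (common ion dominates); [Pb²⁺] = 3s.
Ksp = [Pb²⁺]^3[PO₄³⁻]^2 = (3s)^3(0.617)^2
(3s)^3 = 1.57×10⁻⁴⁴ / (0.617)^2 = 4.12×10⁻⁴⁴
s = 1.15×10⁻¹⁵ mol/L

1.15×10⁻¹⁵ M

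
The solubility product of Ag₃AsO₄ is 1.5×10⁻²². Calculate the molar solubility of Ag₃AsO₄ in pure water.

1.5×10⁻⁶ M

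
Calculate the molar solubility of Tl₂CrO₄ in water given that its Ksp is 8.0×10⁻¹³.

5.8×10⁻⁵ M

Tl₂CrO₄(s) ⇌ 2 Tl⁺(aq) + CrO₄²⁻(aq)
If s mol/L of Tl₂CrO₄ dissolves, [Tl⁺] = 2s and [CrO₄²⁻] = s.
Ksp = [Tl⁺]^2[CrO₄²⁻] = (2s)^2 · s = 4s^3
4s^3 = 8.0×10⁻¹³  ⇒  s^3 = 2.0×10⁻¹³
s = 5.8×10⁻⁵ M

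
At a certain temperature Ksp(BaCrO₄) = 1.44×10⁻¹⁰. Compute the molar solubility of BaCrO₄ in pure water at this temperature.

BaCrO₄(s) ⇌ Ba²⁺(aq) + CrO₄²⁻(aq)
For each mole of BaCrO₄ that dissolves per liter, [Ba²⁺] = s and [CrO₄²⁻] = s; let s denote this solubility.
Ksp = [Ba²⁺][CrO₄²⁻] = s · s = s^2
s^2 = 1.44×10⁻¹⁰
Taking the 2nd root, s = 1.20×10⁻⁵ M.

1.20×10⁻⁵ M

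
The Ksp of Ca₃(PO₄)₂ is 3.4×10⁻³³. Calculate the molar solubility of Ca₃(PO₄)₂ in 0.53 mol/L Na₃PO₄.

Ca₃(PO₄)₂(s) ⇌ 3 Ca²⁺(aq) + 2 PO₄³⁻(aq)
The solution already contains PO₄³⁻ at 0.53 mol/L. Let s be the molar solubility of Ca₃(PO₄)₂.
[PO₄³⁻] ≈ 0.53 mol/L (common ion dominates); [Ca²⁺] = 3s.
Ksp = [Ca²⁺]^3[PO₄³⁻]^2 = (3s)^3(0.53)^2
(3s)^3 = 3.4×10⁻³³ / (0.53)^2 = 1.2×10⁻³²
s = 7.7×10⁻¹² mol/L

7.7×10⁻¹² M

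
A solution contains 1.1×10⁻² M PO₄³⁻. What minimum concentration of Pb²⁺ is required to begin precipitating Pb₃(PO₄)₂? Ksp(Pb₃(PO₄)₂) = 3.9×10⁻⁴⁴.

Precipitation begins when Q = Ksp.
Pb₃(PO₄)₂(s) ⇌ 3 Pb²⁺(aq) + 2 PO₄³⁻(aq)
Ksp = [Pb²⁺]^3[PO₄³⁻]^2 = [Pb²⁺]^3(1.1×10⁻²)^2
[Pb²⁺]^3 = 3.9×10⁻⁴⁴ / (1.1×10⁻²)^2 = 3.2×10⁻⁴⁰
[Pb²⁺] = 6.9×10⁻¹⁴ M

6.9×10⁻¹⁴ M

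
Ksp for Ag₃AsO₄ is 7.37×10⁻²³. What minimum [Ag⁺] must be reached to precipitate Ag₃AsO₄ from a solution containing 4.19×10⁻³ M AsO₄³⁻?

2.60×10⁻⁷ M

Precipitation of each salt begins when its ion product equals Ksp.
Ag₃AsO₄(s) ⇌ 3 Ag⁺(aq) + AsO₄³⁻(aq)
Ksp = [Ag⁺]^3[AsO₄³⁻] = [Ag⁺]^3(4.19×10⁻³)
[Ag⁺]^3 = 7.37×10⁻²³ / (4.19×10⁻³) = 1.76×10⁻²⁰
[Ag⁺] = 2.60×10⁻⁷ M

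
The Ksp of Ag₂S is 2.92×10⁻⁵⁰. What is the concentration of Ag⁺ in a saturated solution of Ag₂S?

3.88×10⁻¹⁷ M

Ag₂S(s) ⇌ 2 Ag⁺(aq) + S²⁻(aq)
With molar solubility s: [Ag⁺] = 2s, [S²⁻] = s.
Ksp = [Ag⁺]^2[S²⁻] = (2s)^2 · s = 4s^3 = 2.92×10⁻⁵⁰
s = 1.94×10⁻¹⁷ mol/L
[Ag⁺] = 2s = 3.88×10⁻¹⁷ mol/L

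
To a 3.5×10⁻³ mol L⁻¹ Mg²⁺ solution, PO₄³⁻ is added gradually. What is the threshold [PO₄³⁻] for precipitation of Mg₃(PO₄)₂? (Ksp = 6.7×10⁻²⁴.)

1.3×10⁻⁸ M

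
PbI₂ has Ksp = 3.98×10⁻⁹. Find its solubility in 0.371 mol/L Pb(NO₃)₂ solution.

PbI₂(s) ⇌ Pb²⁺(aq) + 2 I⁻(aq)
Pb²⁺ is already present at 0.371 mol/L. If s mol/L of PbI₂ dissolves, [I⁻] = 2s while [Pb²⁺] ≈ 0.371 mol/L.
Ksp = [Pb²⁺][I⁻]^2 = (0.371)(2s)^2
(2s)^2 = 3.98×10⁻⁹ / (0.371) = 1.07×10⁻⁸
s = 5.18×10⁻⁵ mol/L

5.18×10⁻⁵ M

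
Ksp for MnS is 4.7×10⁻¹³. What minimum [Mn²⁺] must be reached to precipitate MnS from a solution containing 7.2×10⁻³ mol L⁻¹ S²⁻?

6.5×10⁻¹¹ M

Precipitation of each salt begins when its ion product equals Ksp.
MnS(s) ⇌ Mn²⁺(aq) + S²⁻(aq)
Ksp = [Mn²⁺][S²⁻] = [Mn²⁺](7.2×10⁻³)
[Mn²⁺] = 4.7×10⁻¹³ / (7.2×10⁻³) = 6.5×10⁻¹¹
[Mn²⁺] = 6.5×10⁻¹¹ mol L⁻¹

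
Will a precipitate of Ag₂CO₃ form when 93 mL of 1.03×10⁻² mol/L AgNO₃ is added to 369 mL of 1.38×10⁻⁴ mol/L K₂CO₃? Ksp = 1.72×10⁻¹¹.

Total volume after mixing = 93 + 369 = 462 mL.
[Ag⁺] = (1.03×10⁻²)(93)/462 = 2.07×10⁻³ mol/L
[CO₃²⁻] = (1.38×10⁻⁴)(369)/462 = 1.10×10⁻⁴ mol/L
Q = [Ag⁺]^2[CO₃²⁻] = 4.74×10⁻¹⁰
Q = 4.74×10⁻¹⁰ > Ksp = 1.72×10⁻¹¹, so the solution is supersaturated and Ag₂CO₃ precipitates.

Yes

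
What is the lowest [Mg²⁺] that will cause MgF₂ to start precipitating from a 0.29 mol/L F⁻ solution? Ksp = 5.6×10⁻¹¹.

6.7×10⁻¹⁰ M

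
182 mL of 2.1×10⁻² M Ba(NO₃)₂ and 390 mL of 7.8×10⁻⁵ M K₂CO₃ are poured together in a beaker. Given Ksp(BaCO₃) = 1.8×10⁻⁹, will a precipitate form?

Yes

The combined volume is 572 mL.
[Ba²⁺] = (2.1×10⁻²)(182)/572 = 6.7×10⁻³ M
[CO₃²⁻] = (7.8×10⁻⁵)(390)/572 = 5.3×10⁻⁵ M
Q = [Ba²⁺][CO₃²⁻] = 3.6×10⁻⁷
Because Q > Ksp (3.6×10⁻⁷ vs 1.8×10⁻⁹), a precipitate of BaCO₃ forms.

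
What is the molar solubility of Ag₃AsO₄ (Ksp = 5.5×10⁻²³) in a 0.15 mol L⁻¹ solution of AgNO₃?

1.6×10⁻²⁰ M

Ag₃AsO₄(s) ⇌ 3 Ag⁺(aq) + AsO₄³⁻(aq)
The solution already contains Ag⁺ at 0.15 mol L⁻¹. Let s be the molar solubility of Ag₃AsO₄.
[Ag⁺] ≈ 0.15 mol L⁻¹ (common ion dominates); [AsO₄³⁻] = s.
Ksp = [Ag⁺]^3[AsO₄³⁻] = (0.15)^3s
s = 5.5×10⁻²³ / (0.15)^3 = 1.6×10⁻²⁰
s = 1.6×10⁻²⁰ mol L⁻¹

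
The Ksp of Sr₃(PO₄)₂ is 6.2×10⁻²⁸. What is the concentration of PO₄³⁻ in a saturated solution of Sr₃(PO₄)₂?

2.8×10⁻⁶ M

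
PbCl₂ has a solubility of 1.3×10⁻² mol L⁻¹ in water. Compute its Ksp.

Ksp = 8.8×10⁻⁶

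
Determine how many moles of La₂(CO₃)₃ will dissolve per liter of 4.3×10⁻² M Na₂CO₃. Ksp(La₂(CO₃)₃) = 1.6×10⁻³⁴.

7.1×10⁻¹⁶ M

La₂(CO₃)₃(s) ⇌ 2 La³⁺(aq) + 3 CO₃²⁻(aq)
CO₃²⁻ is already present at 4.3×10⁻² M. If s mol/L of La₂(CO₃)₃ dissolves, [La³⁺] = 2s while [CO₃²⁻] ≈ 4.3×10⁻² M.
Ksp = [La³⁺]^2[CO₃²⁻]^3 = (2s)^2(4.3×10⁻²)^3
(2s)^2 = 1.6×10⁻³⁴ / (4.3×10⁻²)^3 = 2.0×10⁻³⁰
s = 7.1×10⁻¹⁶ M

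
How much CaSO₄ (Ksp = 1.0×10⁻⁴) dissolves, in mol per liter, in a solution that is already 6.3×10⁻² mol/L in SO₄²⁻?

CaSO₄(s) ⇌ Ca²⁺(aq) + SO₄²⁻(aq)
The solution already contains SO₄²⁻ at 6.3×10⁻² mol/L. Let s be the molar solubility of CaSO₄.
[SO₄²⁻] ≈ 6.3×10⁻² mol/L (common ion dominates); [Ca²⁺] = s.
Ksp = [Ca²⁺][SO₄²⁻] = s(6.3×10⁻²)
s = 1.0×10⁻⁴ / (6.3×10⁻²) = 1.6×10⁻³
s = 1.6×10⁻³ mol/L

1.6×10⁻³ M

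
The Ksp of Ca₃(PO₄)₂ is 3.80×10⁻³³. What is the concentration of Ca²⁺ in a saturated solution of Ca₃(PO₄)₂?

Ca₃(PO₄)₂(s) ⇌ 3 Ca²⁺(aq) + 2 PO₄³⁻(aq)
With molar solubility s: [Ca²⁺] = 3s, [PO₄³⁻] = 2s.
Ksp = [Ca²⁺]^3[PO₄³⁻]^2 = (3s)^3 · (2s)^2 = 108s^5 = 3.80×10⁻³³
s = 1.29×10⁻⁷ mol/L
[Ca²⁺] = 3s = 3.86×10⁻⁷ mol/L

3.86×10⁻⁷ M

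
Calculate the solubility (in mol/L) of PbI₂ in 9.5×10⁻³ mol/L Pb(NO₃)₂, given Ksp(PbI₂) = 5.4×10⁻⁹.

3.8×10⁻⁴ M

PbI₂(s) ⇌ Pb²⁺(aq) + 2 I⁻(aq)
Let s be the solubility of PbI₂ here. The common ion gives [Pb²⁺] ≈ 9.5×10⁻³ mol/L, and [I⁻] = 2s.
Ksp = [Pb²⁺][I⁻]^2 = (9.5×10⁻³)(2s)^2
(2s)^2 = 5.4×10⁻⁹ / (9.5×10⁻³) = 5.7×10⁻⁷
s = 3.8×10⁻⁴ mol/L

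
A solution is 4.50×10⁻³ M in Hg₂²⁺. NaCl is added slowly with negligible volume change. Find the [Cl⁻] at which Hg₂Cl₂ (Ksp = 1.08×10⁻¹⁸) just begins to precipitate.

The threshold for precipitation is Q = Ksp.
Hg₂Cl₂(s) ⇌ Hg₂²⁺(aq) + 2 Cl⁻(aq)
Ksp = [Hg₂²⁺][Cl⁻]^2 = [Cl⁻]^2(4.50×10⁻³)
[Cl⁻]^2 = 1.08×10⁻¹⁸ / (4.50×10⁻³) = 2.40×10⁻¹⁶
[Cl⁻] = 1.55×10⁻⁸ M

1.55×10⁻⁸ M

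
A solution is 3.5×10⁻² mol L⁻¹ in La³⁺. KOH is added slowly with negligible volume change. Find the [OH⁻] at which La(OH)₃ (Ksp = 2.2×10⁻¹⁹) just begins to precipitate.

Precipitation of each salt begins when its ion product equals Ksp.
La(OH)₃(s) ⇌ La³⁺(aq) + 3 OH⁻(aq)
Ksp = [La³⁺][OH⁻]^3 = [OH⁻]^3(3.5×10⁻²)
[OH⁻]^3 = 2.2×10⁻¹⁹ / (3.5×10⁻²) = 6.3×10⁻¹⁸
[OH⁻] = 1.8×10⁻⁶ mol L⁻¹

1.8×10⁻⁶ M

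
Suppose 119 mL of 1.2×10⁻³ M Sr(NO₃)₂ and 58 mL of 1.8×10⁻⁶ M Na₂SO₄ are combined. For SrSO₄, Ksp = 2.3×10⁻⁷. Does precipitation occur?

No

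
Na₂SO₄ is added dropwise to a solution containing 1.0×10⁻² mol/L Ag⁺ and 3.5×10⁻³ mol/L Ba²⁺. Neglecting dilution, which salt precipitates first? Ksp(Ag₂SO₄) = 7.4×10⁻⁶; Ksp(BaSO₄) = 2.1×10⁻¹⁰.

The threshold for precipitation is Q = Ksp.
For Ag₂SO₄: [SO₄²⁻] = (Ksp/[Ag⁺]^2) = 7.4×10⁻² mol/L
For BaSO₄: [SO₄²⁻] = (Ksp/[Ba²⁺]) = 6.0×10⁻⁸ mol/L
BaSO₄ requires the lower [SO₄²⁻], so it precipitates first.

BaSO₄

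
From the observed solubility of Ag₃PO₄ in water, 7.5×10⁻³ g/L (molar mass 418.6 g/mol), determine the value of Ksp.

Ksp = 2.8×10⁻¹⁸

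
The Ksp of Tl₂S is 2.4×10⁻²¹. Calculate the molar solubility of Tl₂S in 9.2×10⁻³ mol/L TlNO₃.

Tl₂S(s) ⇌ 2 Tl⁺(aq) + S²⁻(aq)
With Tl⁺ already at 9.2×10⁻³ mol/L and s small, take [Tl⁺] ≈ 9.2×10⁻³ mol/L and [S²⁻] = s.
Ksp = [Tl⁺]^2[S²⁻] = (9.2×10⁻³)^2s
s = 2.4×10⁻²¹ / (9.2×10⁻³)^2 = 2.8×10⁻¹⁷
s = 2.8×10⁻¹⁷ mol/L

2.8×10⁻¹⁷ M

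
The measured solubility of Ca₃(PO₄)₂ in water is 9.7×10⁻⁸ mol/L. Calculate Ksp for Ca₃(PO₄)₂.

Ca₃(PO₄)₂(s) ⇌ 3 Ca²⁺(aq) + 2 PO₄³⁻(aq)
For each mole of Ca₃(PO₄)₂ that dissolves per liter, [Ca²⁺] = 3s and [PO₄³⁻] = 2s; let s denote this solubility.
Ksp = [Ca²⁺]^3[PO₄³⁻]^2 = (3s)^3 · (2s)^2 = 108s^5
Ksp = 108 × (9.7×10⁻⁸)^5 = 9.3×10⁻³⁴

Ksp = 9.3×10⁻³⁴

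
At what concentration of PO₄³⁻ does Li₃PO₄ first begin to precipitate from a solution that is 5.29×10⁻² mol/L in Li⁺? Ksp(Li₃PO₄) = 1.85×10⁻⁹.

1.25×10⁻⁵ M

Each salt precipitates once Q = Ksp for that salt.
Li₃PO₄(s) ⇌ 3 Li⁺(aq) + PO₄³⁻(aq)
Ksp = [Li⁺]^3[PO₄³⁻] = [PO₄³⁻](5.29×10⁻²)^3
[PO₄³⁻] = 1.85×10⁻⁹ / (5.29×10⁻²)^3 = 1.25×10⁻⁵
[PO₄³⁻] = 1.25×10⁻⁵ mol/L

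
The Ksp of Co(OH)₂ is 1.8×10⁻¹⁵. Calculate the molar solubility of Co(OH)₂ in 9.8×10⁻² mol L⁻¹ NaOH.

1.9×10⁻¹³ M

Co(OH)₂(s) ⇌ Co²⁺(aq) + 2 OH⁻(aq)
OH⁻ is already present at 9.8×10⁻² mol L⁻¹. If s mol/L of Co(OH)₂ dissolves, [Co²⁺] = s while [OH⁻] ≈ 9.8×10⁻² mol L⁻¹.
Ksp = [Co²⁺][OH⁻]^2 = s(9.8×10⁻²)^2
s = 1.8×10⁻¹⁵ / (9.8×10⁻²)^2 = 1.9×10⁻¹³
s = 1.9×10⁻¹³ mol L⁻¹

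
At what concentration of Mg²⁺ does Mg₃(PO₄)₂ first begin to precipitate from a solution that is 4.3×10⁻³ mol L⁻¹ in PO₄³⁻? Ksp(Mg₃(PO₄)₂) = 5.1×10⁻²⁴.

6.5×10⁻⁷ M

Each salt precipitates once Q = Ksp for that salt.
Mg₃(PO₄)₂(s) ⇌ 3 Mg²⁺(aq) + 2 PO₄³⁻(aq)
Ksp = [Mg²⁺]^3[PO₄³⁻]^2 = [Mg²⁺]^3(4.3×10⁻³)^2
[Mg²⁺]^3 = 5.1×10⁻²⁴ / (4.3×10⁻³)^2 = 2.8×10⁻¹⁹
[Mg²⁺] = 6.5×10⁻⁷ mol L⁻¹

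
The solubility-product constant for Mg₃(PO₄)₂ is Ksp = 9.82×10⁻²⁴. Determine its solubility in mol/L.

Mg₃(PO₄)₂(s) ⇌ 3 Mg²⁺(aq) + 2 PO₄³⁻(aq)
With molar solubility s: [Mg²⁺] = 3s, [PO₄³⁻] = 2s.
Ksp = [Mg²⁺]^3[PO₄³⁻]^2 = (3s)^3 · (2s)^2 = 108s^5
108s^5 = 9.82×10⁻²⁴  ⇒  s^5 = 9.09×10⁻²⁶
Taking the 5th root, s = 9.81×10⁻⁶ mol L⁻¹.

9.81×10⁻⁶ M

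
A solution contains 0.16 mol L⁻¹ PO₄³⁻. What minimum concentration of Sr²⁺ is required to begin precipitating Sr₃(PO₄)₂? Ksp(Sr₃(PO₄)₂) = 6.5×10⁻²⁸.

2.9×10⁻⁹ M

Precipitation begins when Q = Ksp.
Sr₃(PO₄)₂(s) ⇌ 3 Sr²⁺(aq) + 2 PO₄³⁻(aq)
Ksp = [Sr²⁺]^3[PO₄³⁻]^2 = [Sr²⁺]^3(0.16)^2
[Sr²⁺]^3 = 6.5×10⁻²⁸ / (0.16)^2 = 2.5×10⁻²⁶
[Sr²⁺] = 2.9×10⁻⁹ mol L⁻¹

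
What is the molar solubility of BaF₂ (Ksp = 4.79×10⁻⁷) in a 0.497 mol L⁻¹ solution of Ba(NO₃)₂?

4.91×10⁻⁴ M

BaF₂(s) ⇌ Ba²⁺(aq) + 2 F⁻(aq)
Let s be the solubility of BaF₂ here. The common ion gives [Ba²⁺] ≈ 0.497 mol L⁻¹, and [F⁻] = 2s.
Ksp = [Ba²⁺][F⁻]^2 = (0.497)(2s)^2
(2s)^2 = 4.79×10⁻⁷ / (0.497) = 9.64×10⁻⁷
s = 4.91×10⁻⁴ mol L⁻¹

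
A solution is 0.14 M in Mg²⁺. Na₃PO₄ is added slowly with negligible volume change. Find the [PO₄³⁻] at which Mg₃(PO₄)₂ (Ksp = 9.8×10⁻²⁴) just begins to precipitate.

6.0×10⁻¹¹ M

Precipitation begins when Q = Ksp.
Mg₃(PO₄)₂(s) ⇌ 3 Mg²⁺(aq) + 2 PO₄³⁻(aq)
Ksp = [Mg²⁺]^3[PO₄³⁻]^2 = [PO₄³⁻]^2(0.14)^3
[PO₄³⁻]^2 = 9.8×10⁻²⁴ / (0.14)^3 = 3.6×10⁻²¹
[PO₄³⁻] = 6.0×10⁻¹¹ M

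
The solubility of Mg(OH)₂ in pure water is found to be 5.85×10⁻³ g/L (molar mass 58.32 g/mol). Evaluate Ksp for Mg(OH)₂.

Ksp = 4.04×10⁻¹²

s = (5.85×10⁻³ g L⁻¹)/(58.32 g mol⁻¹) = 1.0031×10⁻⁴ M
Mg(OH)₂(s) ⇌ Mg²⁺(aq) + 2 OH⁻(aq)
If s mol/L of Mg(OH)₂ dissolves, [Mg²⁺] = s and [OH⁻] = 2s.
Ksp = [Mg²⁺][OH⁻]^2 = s · (2s)^2 = 4s^3
Ksp = 4 × (1.0031×10⁻⁴)^3 = 4.04×10⁻¹²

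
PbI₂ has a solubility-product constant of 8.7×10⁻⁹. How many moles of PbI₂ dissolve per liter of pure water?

PbI₂(s) ⇌ Pb²⁺(aq) + 2 I⁻(aq)
With molar solubility s: [Pb²⁺] = s, [I⁻] = 2s.
Ksp = [Pb²⁺][I⁻]^2 = s · (2s)^2 = 4s^3
4s^3 = 8.7×10⁻⁹  ⇒  s^3 = 2.2×10⁻⁹
Taking the 3rd root, s = 1.3×10⁻³ mol L⁻¹.

1.3×10⁻³ M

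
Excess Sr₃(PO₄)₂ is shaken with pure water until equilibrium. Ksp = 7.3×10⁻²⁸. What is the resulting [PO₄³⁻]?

2.9×10⁻⁶ M

Sr₃(PO₄)₂(s) ⇌ 3 Sr²⁺(aq) + 2 PO₄³⁻(aq)
Let s be the molar solubility. Then [Sr²⁺] = 3s and [PO₄³⁻] = 2s.
Ksp = [Sr²⁺]^3[PO₄³⁻]^2 = (3s)^3 · (2s)^2 = 108s^5 = 7.3×10⁻²⁸
s = 1.5×10⁻⁶ mol/L
[PO₄³⁻] = 2s = 2.9×10⁻⁶ mol/L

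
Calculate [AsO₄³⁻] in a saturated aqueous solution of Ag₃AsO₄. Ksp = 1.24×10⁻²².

Ag₃AsO₄(s) ⇌ 3 Ag⁺(aq) + AsO₄³⁻(aq)
Call the molar solubility s, so that [Ag⁺] = 3s and [AsO₄³⁻] = s.
Ksp = [Ag⁺]^3[AsO₄³⁻] = (3s)^3 · s = 27s^4 = 1.24×10⁻²²
s = 1.46×10⁻⁶ mol/L
[AsO₄³⁻] = s = 1.46×10⁻⁶ mol/L

1.46×10⁻⁶ M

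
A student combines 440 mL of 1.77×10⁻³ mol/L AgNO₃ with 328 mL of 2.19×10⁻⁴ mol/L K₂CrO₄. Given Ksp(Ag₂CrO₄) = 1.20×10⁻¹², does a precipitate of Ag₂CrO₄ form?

After mixing, V = 440 mL + 328 mL = 768 mL.
[Ag⁺] = (1.77×10⁻³)(440)/768 = 1.01×10⁻³ mol/L
[CrO₄²⁻] = (2.19×10⁻⁴)(328)/768 = 9.35×10⁻⁵ mol/L
Q = [Ag⁺]^2[CrO₄²⁻] = 9.62×10⁻¹¹
Because Q > Ksp (9.62×10⁻¹¹ vs 1.20×10⁻¹²), a precipitate of Ag₂CrO₄ forms.

Yes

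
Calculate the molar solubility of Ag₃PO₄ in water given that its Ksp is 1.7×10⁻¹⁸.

1.6×10⁻⁵ M

Ag₃PO₄(s) ⇌ 3 Ag⁺(aq) + PO₄³⁻(aq)
If s mol/L of Ag₃PO₄ dissolves, [Ag⁺] = 3s and [PO₄³⁻] = s.
Ksp = [Ag⁺]^3[PO₄³⁻] = (3s)^3 · s = 27s^4
27s^4 = 1.7×10⁻¹⁸  ⇒  s^4 = 6.3×10⁻²⁰
s = (6.3×10⁻²⁰)^(1/4) = 1.6×10⁻⁵ mol L⁻¹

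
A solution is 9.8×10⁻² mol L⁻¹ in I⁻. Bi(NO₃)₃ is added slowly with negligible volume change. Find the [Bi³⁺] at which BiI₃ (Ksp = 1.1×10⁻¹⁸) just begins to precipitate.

1.2×10⁻¹⁵ M

A salt starts to precipitate once the ion product Q reaches its Ksp.
BiI₃(s) ⇌ Bi³⁺(aq) + 3 I⁻(aq)
Ksp = [Bi³⁺][I⁻]^3 = [Bi³⁺](9.8×10⁻²)^3
[Bi³⁺] = 1.1×10⁻¹⁸ / (9.8×10⁻²)^3 = 1.2×10⁻¹⁵
[Bi³⁺] = 1.2×10⁻¹⁵ mol L⁻¹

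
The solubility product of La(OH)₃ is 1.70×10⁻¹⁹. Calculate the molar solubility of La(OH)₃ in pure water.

La(OH)₃(s) ⇌ La³⁺(aq) + 3 OH⁻(aq)
With molar solubility s: [La³⁺] = s, [OH⁻] = 3s.
Ksp = [La³⁺][OH⁻]^3 = s · (3s)^3 = 27s^4
27s^4 = 1.70×10⁻¹⁹  ⇒  s^4 = 6.30×10⁻²¹
s = 8.91×10⁻⁶ mol L⁻¹

8.91×10⁻⁶ M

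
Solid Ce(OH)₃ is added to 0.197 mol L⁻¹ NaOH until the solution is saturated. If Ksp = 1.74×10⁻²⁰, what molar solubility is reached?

Ce(OH)₃(s) ⇌ Ce³⁺(aq) + 3 OH⁻(aq)
The solution already contains OH⁻ at 0.197 mol L⁻¹. Let s be the molar solubility of Ce(OH)₃.
[OH⁻] ≈ 0.197 mol L⁻¹ (common ion dominates); [Ce³⁺] = s.
Ksp = [Ce³⁺][OH⁻]^3 = s(0.197)^3
s = 1.74×10⁻²⁰ / (0.197)^3 = 2.28×10⁻¹⁸
s = 2.28×10⁻¹⁸ mol L⁻¹

2.28×10⁻¹⁸ M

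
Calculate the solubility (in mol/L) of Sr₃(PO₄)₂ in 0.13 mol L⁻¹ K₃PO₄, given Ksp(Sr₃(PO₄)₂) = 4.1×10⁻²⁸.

9.6×10⁻¹⁰ M

Sr₃(PO₄)₂(s) ⇌ 3 Sr²⁺(aq) + 2 PO₄³⁻(aq)
With PO₄³⁻ already at 0.13 mol L⁻¹ and s small, take [PO₄³⁻] ≈ 0.13 mol L⁻¹ and [Sr²⁺] = 3s.
Ksp = [Sr²⁺]^3[PO₄³⁻]^2 = (3s)^3(0.13)^2
(3s)^3 = 4.1×10⁻²⁸ / (0.13)^2 = 2.4×10⁻²⁶
s = 9.6×10⁻¹⁰ mol L⁻¹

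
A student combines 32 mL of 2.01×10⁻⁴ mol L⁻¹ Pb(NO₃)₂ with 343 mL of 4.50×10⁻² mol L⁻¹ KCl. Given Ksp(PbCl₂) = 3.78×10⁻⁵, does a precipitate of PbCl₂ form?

The combined volume is 375 mL.
[Pb²⁺] = (2.01×10⁻⁴)(32)/375 = 1.72×10⁻⁵ mol L⁻¹
[Cl⁻] = (4.50×10⁻²)(343)/375 = 4.12×10⁻² mol L⁻¹
Q = [Pb²⁺][Cl⁻]^2 = 2.91×10⁻⁸
Q < Ksp (2.91×10⁻⁸ vs 3.78×10⁻⁵); the solution remains unsaturated and no precipitate forms.

No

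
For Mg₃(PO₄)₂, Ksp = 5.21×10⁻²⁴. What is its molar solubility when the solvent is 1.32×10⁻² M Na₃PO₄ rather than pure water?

1.03×10⁻⁷ M

Mg₃(PO₄)₂(s) ⇌ 3 Mg²⁺(aq) + 2 PO₄³⁻(aq)
With PO₄³⁻ already at 1.32×10⁻² M and s small, take [PO₄³⁻] ≈ 1.32×10⁻² M and [Mg²⁺] = 3s.
Ksp = [Mg²⁺]^3[PO₄³⁻]^2 = (3s)^3(1.32×10⁻²)^2
(3s)^3 = 5.21×10⁻²⁴ / (1.32×10⁻²)^2 = 2.99×10⁻²⁰
s = 1.03×10⁻⁷ M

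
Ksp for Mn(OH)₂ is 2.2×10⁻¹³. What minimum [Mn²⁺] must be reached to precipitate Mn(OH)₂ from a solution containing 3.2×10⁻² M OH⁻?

2.1×10⁻¹⁰ M

The threshold for precipitation is Q = Ksp.
Mn(OH)₂(s) ⇌ Mn²⁺(aq) + 2 OH⁻(aq)
Ksp = [Mn²⁺][OH⁻]^2 = [Mn²⁺](3.2×10⁻²)^2
[Mn²⁺] = 2.2×10⁻¹³ / (3.2×10⁻²)^2 = 2.1×10⁻¹⁰
[Mn²⁺] = 2.1×10⁻¹⁰ M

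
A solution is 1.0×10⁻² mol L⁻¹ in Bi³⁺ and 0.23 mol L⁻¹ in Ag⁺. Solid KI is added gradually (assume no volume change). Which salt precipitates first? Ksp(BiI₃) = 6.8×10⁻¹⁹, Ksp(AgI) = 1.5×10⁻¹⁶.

AgI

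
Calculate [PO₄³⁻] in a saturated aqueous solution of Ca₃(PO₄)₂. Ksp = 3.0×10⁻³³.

2.5×10⁻⁷ M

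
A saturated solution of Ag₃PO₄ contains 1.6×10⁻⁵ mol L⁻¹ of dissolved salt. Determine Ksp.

Ag₃PO₄(s) ⇌ 3 Ag⁺(aq) + PO₄³⁻(aq)
Let s be the molar solubility. Then [Ag⁺] = 3s and [PO₄³⁻] = s.
Ksp = [Ag⁺]^3[PO₄³⁻] = (3s)^3 · s = 27s^4
Ksp = 27 × (1.6×10⁻⁵)^4 = 1.8×10⁻¹⁸

Ksp = 1.8×10⁻¹⁸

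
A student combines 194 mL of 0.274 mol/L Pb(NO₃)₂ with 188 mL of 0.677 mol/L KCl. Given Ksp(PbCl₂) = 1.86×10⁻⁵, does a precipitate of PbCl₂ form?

Yes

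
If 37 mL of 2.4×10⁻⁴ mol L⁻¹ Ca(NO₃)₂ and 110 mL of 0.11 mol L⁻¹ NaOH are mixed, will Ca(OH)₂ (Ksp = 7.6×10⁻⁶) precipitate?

Total volume after mixing = 37 + 110 = 147 mL.
[Ca²⁺] = (2.4×10⁻⁴)(37)/147 = 6.0×10⁻⁵ mol L⁻¹
[OH⁻] = (0.11)(110)/147 = 8.2×10⁻² mol L⁻¹
Q = [Ca²⁺][OH⁻]^2 = 4.1×10⁻⁷
Q = 4.1×10⁻⁷ < Ksp = 7.6×10⁻⁶, so the solution is unsaturated and no precipitate forms.

No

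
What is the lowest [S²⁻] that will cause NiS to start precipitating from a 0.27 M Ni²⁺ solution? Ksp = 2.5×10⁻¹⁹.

9.3×10⁻¹⁹ M

Each salt precipitates once Q = Ksp for that salt.
NiS(s) ⇌ Ni²⁺(aq) + S²⁻(aq)
Ksp = [Ni²⁺][S²⁻] = [S²⁻](0.27)
[S²⁻] = 2.5×10⁻¹⁹ / (0.27) = 9.3×10⁻¹⁹
[S²⁻] = 9.3×10⁻¹⁹ M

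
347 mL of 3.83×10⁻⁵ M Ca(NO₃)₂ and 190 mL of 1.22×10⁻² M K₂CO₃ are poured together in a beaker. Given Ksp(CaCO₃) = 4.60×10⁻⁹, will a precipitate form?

After mixing, V = 347 mL + 190 mL = 537 mL.
[Ca²⁺] = (3.83×10⁻⁵)(347)/537 = 2.47×10⁻⁵ M
[CO₃²⁻] = (1.22×10⁻²)(190)/537 = 4.32×10⁻³ M
Q = [Ca²⁺][CO₃²⁻] = 1.07×10⁻⁷
Q = 1.07×10⁻⁷ > Ksp = 4.60×10⁻⁹, so the solution is supersaturated and CaCO₃ precipitates.

Yes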